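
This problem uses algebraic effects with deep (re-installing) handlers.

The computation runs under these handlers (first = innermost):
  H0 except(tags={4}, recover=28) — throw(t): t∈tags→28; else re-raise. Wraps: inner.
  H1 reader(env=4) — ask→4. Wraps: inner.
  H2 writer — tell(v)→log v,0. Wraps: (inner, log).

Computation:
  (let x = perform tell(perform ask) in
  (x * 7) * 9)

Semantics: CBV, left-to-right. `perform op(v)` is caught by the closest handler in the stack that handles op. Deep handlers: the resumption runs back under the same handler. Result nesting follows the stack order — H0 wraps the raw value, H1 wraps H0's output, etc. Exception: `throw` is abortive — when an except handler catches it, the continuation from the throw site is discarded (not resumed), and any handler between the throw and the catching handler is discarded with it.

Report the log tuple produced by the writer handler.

Answer: (4)

Working:
ask @ H1 ⇒ 4
tell(4) @ H2 ⇒ log+=4
H0 returns 0
H1 returns 0
H2 returns (0, (4))
= (0, (4))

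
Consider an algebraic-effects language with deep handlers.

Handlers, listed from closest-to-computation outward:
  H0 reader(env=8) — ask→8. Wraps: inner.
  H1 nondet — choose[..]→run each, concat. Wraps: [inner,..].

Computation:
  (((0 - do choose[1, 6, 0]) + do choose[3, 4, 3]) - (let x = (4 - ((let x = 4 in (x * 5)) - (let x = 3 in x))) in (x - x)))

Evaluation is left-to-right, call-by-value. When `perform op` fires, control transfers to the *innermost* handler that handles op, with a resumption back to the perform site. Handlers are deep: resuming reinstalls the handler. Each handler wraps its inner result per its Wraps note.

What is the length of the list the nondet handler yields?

Step-by-step:
choose[1, 6, 0] @ H1
  branch[0] choose=1:
    choose[3, 4, 3] @ H1
      branch[0] choose=3:
        H0 returns 2
        H1 returns [2]
      branch[1] choose=4:
        H0 returns 3
        H1 returns [3]
      branch[2] choose=3:
        H0 returns 2
        H1 returns [2]
  branch[1] choose=6:
    choose[3, 4, 3] @ H1
      branch[0] choose=3:
        H0 returns -3
        H1 returns [-3]
      branch[1] choose=4:
        H0 returns -2
        H1 returns [-2]
      branch[2] choose=3:
        H0 returns -3
        H1 returns [-3]
  branch[2] choose=0:
    choose[3, 4, 3] @ H1
      branch[0] choose=3:
        H0 returns 3
        H1 returns [3]
      branch[1] choose=4:
        H0 returns 4
        H1 returns [4]
      branch[2] choose=3:
        H0 returns 3
        H1 returns [3]
= [2, 3, 2, -3, -2, -3, 3, 4, 3]

Answer: 9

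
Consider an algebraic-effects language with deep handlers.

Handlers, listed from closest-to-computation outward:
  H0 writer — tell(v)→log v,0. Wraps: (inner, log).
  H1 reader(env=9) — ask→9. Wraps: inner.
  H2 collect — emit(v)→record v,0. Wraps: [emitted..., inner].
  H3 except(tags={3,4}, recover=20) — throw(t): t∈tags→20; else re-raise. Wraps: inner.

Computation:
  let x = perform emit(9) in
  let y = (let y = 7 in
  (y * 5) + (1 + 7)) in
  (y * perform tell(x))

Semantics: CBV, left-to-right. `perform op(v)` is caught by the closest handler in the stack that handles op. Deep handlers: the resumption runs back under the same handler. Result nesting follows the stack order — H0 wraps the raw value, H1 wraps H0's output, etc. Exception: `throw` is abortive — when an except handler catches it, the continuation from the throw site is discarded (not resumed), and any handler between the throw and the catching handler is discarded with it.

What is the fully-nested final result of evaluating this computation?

Step-by-step:
emit(9) @ H2 ⇒ out+=9
tell(0) @ H0 ⇒ log+=0
H0 returns (0, (0))
H1 returns (0, (0))
H2 returns [9, (0, (0))]
H3 returns [9, (0, (0))]
= [9, (0, (0))]

Answer: [9, (0, (0))]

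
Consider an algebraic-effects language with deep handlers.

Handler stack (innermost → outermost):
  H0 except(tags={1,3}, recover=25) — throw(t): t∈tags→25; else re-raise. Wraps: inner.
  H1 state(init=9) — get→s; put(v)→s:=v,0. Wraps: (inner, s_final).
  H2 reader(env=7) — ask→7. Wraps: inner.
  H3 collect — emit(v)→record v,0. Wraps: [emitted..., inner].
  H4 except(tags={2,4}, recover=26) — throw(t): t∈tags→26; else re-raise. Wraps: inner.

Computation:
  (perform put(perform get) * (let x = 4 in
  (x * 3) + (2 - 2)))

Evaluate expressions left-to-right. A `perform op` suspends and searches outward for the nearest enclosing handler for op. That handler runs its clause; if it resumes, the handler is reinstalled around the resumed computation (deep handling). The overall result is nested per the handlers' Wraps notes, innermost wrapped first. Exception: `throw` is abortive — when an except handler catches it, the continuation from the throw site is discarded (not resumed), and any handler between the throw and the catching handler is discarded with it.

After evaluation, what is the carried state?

Answer: 9

Evaluation trace:
get @ H1 ⇒ 9
put(9) @ H1 ⇒ s:=9
H0 returns 0
H1 returns (0, 9)
H2 returns (0, 9)
H3 returns [(0, 9)]
H4 returns [(0, 9)]
= [(0, 9)]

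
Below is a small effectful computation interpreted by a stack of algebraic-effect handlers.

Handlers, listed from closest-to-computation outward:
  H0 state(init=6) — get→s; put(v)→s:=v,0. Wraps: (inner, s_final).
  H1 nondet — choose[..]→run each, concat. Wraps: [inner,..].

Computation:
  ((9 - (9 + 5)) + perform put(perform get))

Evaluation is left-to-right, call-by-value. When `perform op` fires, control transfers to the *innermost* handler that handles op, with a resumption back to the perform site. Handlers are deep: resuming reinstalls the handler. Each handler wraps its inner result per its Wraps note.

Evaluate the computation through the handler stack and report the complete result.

Answer: [(-5, 6)]

Working:
get @ H0 ⇒ 6
put(6) @ H0 ⇒ s:=6
H0 returns (-5, 6)
H1 returns [(-5, 6)]
= [(-5, 6)]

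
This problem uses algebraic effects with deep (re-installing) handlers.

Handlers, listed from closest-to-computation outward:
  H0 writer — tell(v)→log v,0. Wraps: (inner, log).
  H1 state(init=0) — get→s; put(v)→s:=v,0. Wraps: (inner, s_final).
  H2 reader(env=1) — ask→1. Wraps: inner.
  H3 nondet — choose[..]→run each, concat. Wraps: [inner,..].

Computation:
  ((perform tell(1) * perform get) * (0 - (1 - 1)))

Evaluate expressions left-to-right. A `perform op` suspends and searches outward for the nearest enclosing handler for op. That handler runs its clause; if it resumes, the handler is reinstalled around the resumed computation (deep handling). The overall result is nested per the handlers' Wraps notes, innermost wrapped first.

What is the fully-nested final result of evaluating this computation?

Evaluation trace:
tell(1) @ H0 ⇒ log+=1
get @ H1 ⇒ 0
H0 returns (0, (1))
H1 returns ((0, (1)), 0)
H2 returns ((0, (1)), 0)
H3 returns [((0, (1)), 0)]
= [((0, (1)), 0)]

Answer: [((0, (1)), 0)]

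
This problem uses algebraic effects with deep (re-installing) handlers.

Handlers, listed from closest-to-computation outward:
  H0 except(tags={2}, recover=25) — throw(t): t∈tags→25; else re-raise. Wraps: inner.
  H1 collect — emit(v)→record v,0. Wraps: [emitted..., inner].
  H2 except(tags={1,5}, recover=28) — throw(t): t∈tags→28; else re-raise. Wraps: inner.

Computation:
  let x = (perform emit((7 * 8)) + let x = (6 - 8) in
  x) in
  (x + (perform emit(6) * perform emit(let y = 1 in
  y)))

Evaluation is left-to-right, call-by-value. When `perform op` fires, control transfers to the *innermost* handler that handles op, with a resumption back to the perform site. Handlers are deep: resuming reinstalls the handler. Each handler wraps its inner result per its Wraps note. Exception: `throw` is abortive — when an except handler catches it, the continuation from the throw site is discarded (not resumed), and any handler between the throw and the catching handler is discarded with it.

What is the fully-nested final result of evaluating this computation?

Working:
emit(56) @ H1 ⇒ out+=56
emit(6) @ H1 ⇒ out+=6
emit(1) @ H1 ⇒ out+=1
H0 returns -2
H1 returns [56, 6, 1, -2]
H2 returns [56, 6, 1, -2]
= [56, 6, 1, -2]

Answer: [56, 6, 1, -2]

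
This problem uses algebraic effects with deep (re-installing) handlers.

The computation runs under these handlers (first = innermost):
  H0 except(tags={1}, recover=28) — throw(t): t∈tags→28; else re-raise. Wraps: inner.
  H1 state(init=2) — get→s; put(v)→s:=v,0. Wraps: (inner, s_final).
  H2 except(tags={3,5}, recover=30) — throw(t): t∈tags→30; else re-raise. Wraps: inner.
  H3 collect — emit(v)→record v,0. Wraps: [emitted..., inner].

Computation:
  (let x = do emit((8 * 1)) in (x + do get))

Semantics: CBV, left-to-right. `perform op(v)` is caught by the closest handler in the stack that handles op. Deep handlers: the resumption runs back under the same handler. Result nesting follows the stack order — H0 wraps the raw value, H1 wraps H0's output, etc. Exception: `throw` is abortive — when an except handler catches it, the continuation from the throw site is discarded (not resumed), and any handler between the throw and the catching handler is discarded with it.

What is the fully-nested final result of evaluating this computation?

Answer: [8, (2, 2)]

Working:
emit(8) @ H3 ⇒ out+=8
get @ H1 ⇒ 2
H0 returns 2
H1 returns (2, 2)
H2 returns (2, 2)
H3 returns [8, (2, 2)]
= [8, (2, 2)]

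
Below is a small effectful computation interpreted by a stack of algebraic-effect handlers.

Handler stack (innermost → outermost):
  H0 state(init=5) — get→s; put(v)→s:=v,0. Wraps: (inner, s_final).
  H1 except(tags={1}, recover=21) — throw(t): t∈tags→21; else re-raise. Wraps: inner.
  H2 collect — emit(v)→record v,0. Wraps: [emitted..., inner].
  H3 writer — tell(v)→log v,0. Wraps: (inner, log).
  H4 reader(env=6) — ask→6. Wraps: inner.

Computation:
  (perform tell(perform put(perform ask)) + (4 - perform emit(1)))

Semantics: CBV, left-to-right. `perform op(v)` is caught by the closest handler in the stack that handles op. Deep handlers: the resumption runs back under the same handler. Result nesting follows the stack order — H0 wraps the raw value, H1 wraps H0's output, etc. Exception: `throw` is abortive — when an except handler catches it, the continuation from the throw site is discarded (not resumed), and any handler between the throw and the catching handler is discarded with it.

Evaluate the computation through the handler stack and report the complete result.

Answer: ([1, (4, 6)], (0))

Evaluation trace:
ask @ H4 ⇒ 6
put(6) @ H0 ⇒ s:=6
tell(0) @ H3 ⇒ log+=0
emit(1) @ H2 ⇒ out+=1
H0 returns (4, 6)
H1 returns (4, 6)
H2 returns [1, (4, 6)]
H3 returns ([1, (4, 6)], (0))
H4 returns ([1, (4, 6)], (0))
= ([1, (4, 6)], (0))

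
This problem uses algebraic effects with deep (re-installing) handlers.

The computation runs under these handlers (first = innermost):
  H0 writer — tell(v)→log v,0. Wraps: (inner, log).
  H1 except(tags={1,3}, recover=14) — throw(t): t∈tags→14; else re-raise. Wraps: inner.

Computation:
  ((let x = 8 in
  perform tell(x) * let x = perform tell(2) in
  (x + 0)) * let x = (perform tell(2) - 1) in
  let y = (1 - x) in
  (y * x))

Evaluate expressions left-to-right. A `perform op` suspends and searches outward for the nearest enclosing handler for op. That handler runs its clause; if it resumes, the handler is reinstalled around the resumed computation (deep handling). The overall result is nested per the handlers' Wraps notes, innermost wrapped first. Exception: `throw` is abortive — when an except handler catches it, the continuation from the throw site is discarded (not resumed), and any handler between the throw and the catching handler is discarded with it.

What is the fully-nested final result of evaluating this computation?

Answer: (0, (8, 2, 2))

Working:
tell(8) @ H0 ⇒ log+=8
tell(2) @ H0 ⇒ log+=2
tell(2) @ H0 ⇒ log+=2
H0 returns (0, (8, 2, 2))
H1 returns (0, (8, 2, 2))
= (0, (8, 2, 2))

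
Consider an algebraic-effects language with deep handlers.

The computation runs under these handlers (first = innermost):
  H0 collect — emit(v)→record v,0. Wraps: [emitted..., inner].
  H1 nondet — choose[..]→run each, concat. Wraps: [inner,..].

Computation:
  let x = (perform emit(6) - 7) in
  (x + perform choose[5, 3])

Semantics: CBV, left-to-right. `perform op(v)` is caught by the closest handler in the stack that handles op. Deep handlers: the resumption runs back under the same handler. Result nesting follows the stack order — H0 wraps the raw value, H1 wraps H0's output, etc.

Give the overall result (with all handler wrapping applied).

Step-by-step:
emit(6) @ H0 ⇒ out+=6
choose[5, 3] @ H1
  branch[0] choose=5:
    H0 returns [6, -2]
    H1 returns [[6, -2]]
  branch[1] choose=3:
    H0 returns [6, -4]
    H1 returns [[6, -4]]
= [[6, -2], [6, -4]]

Answer: [[6, -2], [6, -4]]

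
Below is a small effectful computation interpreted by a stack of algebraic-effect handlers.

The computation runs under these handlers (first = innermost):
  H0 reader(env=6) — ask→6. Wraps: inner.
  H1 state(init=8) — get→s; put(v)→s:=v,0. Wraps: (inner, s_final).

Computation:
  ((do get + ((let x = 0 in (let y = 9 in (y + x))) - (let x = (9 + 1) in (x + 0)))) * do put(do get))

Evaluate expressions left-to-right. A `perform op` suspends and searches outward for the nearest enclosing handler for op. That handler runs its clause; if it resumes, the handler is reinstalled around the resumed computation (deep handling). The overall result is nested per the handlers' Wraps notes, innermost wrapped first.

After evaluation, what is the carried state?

Step-by-step:
get @ H1 ⇒ 8
get @ H1 ⇒ 8
put(8) @ H1 ⇒ s:=8
H0 returns 0
H1 returns (0, 8)
= (0, 8)

Answer: 8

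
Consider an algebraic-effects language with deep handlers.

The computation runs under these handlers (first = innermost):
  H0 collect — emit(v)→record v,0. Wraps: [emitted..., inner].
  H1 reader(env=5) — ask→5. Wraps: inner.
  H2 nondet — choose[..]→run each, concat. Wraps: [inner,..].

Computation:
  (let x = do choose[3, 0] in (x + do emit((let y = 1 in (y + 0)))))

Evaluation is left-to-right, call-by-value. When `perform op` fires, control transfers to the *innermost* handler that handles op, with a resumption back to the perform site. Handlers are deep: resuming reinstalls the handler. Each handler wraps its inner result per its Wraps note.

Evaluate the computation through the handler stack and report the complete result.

Answer: [[1, 3], [1, 0]]

Evaluation trace:
choose[3, 0] @ H2
  branch[0] choose=3:
    emit(1) @ H0 ⇒ out+=1
    H0 returns [1, 3]
    H1 returns [1, 3]
    H2 returns [[1, 3]]
  branch[1] choose=0:
    emit(1) @ H0 ⇒ out+=1
    H0 returns [1, 0]
    H1 returns [1, 0]
    H2 returns [[1, 0]]
= [[1, 3], [1, 0]]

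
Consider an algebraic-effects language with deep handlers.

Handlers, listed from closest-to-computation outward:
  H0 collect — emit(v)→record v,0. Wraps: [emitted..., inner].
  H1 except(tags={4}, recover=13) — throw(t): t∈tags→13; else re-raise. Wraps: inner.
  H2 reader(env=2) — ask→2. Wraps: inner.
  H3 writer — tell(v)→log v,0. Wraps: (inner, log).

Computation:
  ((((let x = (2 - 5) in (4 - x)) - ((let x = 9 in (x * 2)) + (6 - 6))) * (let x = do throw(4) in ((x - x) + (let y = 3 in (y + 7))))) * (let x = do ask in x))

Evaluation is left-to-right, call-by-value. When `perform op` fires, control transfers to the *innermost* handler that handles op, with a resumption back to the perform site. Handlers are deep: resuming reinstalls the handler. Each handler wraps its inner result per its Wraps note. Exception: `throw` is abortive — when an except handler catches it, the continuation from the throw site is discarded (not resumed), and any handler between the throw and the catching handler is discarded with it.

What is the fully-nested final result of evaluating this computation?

Answer: (13, ())

Working:
throw(4) @ H1 caught ⇒ 13
H2 returns 13
H3 returns (13, ())
= (13, ())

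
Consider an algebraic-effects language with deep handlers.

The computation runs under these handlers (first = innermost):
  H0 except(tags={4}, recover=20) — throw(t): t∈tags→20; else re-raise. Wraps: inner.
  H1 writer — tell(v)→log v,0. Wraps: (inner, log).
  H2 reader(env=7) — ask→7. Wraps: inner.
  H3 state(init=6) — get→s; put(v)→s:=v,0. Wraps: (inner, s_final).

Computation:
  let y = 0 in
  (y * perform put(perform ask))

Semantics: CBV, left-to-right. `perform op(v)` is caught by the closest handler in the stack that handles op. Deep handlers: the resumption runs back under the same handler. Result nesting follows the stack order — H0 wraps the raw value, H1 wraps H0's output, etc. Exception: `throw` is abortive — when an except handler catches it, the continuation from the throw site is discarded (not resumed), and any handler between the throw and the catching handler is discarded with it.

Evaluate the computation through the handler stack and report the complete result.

Answer: ((0, ()), 7)

Step-by-step:
ask @ H2 ⇒ 7
put(7) @ H3 ⇒ s:=7
H0 returns 0
H1 returns (0, ())
H2 returns (0, ())
H3 returns ((0, ()), 7)
= ((0, ()), 7)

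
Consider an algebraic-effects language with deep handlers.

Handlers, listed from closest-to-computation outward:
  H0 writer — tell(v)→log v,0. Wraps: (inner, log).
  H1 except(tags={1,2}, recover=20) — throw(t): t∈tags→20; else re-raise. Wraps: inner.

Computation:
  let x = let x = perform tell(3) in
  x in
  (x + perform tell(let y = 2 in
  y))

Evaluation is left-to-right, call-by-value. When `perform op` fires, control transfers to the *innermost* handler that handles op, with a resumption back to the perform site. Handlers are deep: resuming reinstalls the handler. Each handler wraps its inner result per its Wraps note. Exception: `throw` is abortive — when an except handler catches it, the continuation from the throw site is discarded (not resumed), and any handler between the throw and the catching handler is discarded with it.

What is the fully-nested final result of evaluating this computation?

Answer: (0, (3, 2))

Evaluation trace:
tell(3) @ H0 ⇒ log+=3
tell(2) @ H0 ⇒ log+=2
H0 returns (0, (3, 2))
H1 returns (0, (3, 2))
= (0, (3, 2))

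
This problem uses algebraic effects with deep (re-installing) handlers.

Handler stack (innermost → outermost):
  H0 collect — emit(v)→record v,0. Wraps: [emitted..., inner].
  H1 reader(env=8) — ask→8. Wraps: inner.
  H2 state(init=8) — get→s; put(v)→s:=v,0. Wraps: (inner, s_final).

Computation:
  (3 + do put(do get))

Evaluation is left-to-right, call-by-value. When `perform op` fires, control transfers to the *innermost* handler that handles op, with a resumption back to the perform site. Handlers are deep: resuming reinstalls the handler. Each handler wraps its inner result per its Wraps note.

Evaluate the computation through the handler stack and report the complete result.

Answer: ([3], 8)

Working:
get @ H2 ⇒ 8
put(8) @ H2 ⇒ s:=8
H0 returns [3]
H1 returns [3]
H2 returns ([3], 8)
= ([3], 8)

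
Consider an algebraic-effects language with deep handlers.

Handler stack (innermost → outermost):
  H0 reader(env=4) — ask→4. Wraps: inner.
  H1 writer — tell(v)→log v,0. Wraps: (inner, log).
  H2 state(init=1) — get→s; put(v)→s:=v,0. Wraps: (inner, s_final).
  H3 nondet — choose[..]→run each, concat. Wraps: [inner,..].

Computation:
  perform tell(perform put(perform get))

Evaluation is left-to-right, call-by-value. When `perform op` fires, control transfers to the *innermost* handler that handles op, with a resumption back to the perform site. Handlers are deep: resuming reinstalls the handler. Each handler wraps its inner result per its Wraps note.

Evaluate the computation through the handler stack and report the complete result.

Answer: [((0, (0)), 1)]

Step-by-step:
get @ H2 ⇒ 1
put(1) @ H2 ⇒ s:=1
tell(0) @ H1 ⇒ log+=0
H0 returns 0
H1 returns (0, (0))
H2 returns ((0, (0)), 1)
H3 returns [((0, (0)), 1)]
= [((0, (0)), 1)]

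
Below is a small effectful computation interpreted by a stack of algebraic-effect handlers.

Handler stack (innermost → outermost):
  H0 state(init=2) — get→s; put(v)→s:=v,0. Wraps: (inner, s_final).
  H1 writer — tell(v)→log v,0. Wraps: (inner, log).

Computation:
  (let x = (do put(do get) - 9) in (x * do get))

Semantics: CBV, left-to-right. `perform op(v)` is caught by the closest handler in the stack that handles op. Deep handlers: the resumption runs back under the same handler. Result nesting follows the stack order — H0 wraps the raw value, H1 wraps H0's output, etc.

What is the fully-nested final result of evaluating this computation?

Working:
get @ H0 ⇒ 2
put(2) @ H0 ⇒ s:=2
get @ H0 ⇒ 2
H0 returns (-18, 2)
H1 returns ((-18, 2), ())
= ((-18, 2), ())

Answer: ((-18, 2), ())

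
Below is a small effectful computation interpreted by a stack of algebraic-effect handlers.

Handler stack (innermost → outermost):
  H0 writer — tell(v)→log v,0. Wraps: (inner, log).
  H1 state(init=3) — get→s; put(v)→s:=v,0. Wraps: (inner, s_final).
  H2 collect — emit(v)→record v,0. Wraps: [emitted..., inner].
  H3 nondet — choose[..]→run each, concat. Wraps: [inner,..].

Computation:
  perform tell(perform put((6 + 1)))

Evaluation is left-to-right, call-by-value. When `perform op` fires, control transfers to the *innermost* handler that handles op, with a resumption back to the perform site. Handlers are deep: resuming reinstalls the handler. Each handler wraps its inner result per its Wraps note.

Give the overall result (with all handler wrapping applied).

Working:
put(7) @ H1 ⇒ s:=7
tell(0) @ H0 ⇒ log+=0
H0 returns (0, (0))
H1 returns ((0, (0)), 7)
H2 returns [((0, (0)), 7)]
H3 returns [[((0, (0)), 7)]]
= [[((0, (0)), 7)]]

Answer: [[((0, (0)), 7)]]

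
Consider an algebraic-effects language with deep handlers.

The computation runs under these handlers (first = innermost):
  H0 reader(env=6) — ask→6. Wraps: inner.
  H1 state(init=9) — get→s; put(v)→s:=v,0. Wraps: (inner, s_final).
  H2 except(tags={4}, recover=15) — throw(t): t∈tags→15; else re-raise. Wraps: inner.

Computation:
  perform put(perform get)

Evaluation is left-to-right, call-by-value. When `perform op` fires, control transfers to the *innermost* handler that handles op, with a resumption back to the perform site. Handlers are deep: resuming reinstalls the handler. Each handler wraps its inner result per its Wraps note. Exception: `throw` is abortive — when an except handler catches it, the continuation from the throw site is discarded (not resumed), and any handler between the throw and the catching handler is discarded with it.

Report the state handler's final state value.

Answer: 9

Evaluation trace:
get @ H1 ⇒ 9
put(9) @ H1 ⇒ s:=9
H0 returns 0
H1 returns (0, 9)
H2 returns (0, 9)
= (0, 9)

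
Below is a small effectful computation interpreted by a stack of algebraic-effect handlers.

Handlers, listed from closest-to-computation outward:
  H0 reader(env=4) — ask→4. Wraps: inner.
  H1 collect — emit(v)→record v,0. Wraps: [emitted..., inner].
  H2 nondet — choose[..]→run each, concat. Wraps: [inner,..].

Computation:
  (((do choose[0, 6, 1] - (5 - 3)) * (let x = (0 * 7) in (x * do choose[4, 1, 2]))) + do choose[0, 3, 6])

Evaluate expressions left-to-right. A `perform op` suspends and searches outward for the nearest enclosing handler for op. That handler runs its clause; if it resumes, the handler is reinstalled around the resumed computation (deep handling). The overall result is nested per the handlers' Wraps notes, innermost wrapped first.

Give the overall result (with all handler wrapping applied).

Answer: [[0], [3], [6], [0], [3], [6], [0], [3], [6], [0], [3], [6], [0], [3], [6], [0], [3], [6], [0], [3], [6], [0], [3], [6], [0], [3], [6]]

Working:
choose[0, 6, 1] @ H2
  branch[0] choose=0:
    choose[4, 1, 2] @ H2
      branch[0] choose=4:
        choose[0, 3, 6] @ H2
          branch[0] choose=0:
            H0 returns 0
            H1 returns [0]
            H2 returns [[0]]
          branch[1] choose=3:
            H0 returns 3
            H1 returns [3]
            H2 returns [[3]]
          branch[2] choose=6:
            H0 returns 6
            H1 returns [6]
            H2 returns [[6]]
      branch[1] choose=1:
        choose[0, 3, 6] @ H2
          branch[0] choose=0:
            H0 returns 0
            H1 returns [0]
            H2 returns [[0]]
          branch[1] choose=3:
            H0 returns 3
            H1 returns [3]
            H2 returns [[3]]
          branch[2] choose=6:
            H0 returns 6
            H1 returns [6]
            H2 returns [[6]]
      branch[2] choose=2:
        choose[0, 3, 6] @ H2
          branch[0] choose=0:
            H0 returns 0
            H1 returns [0]
            H2 returns [[0]]
          branch[1] choose=3:
            H0 returns 3
            H1 returns [3]
            H2 returns [[3]]
          branch[2] choose=6:
            H0 returns 6
            H1 returns [6]
            H2 returns [[6]]
  branch[1] choose=6:
    choose[4, 1, 2] @ H2
      branch[0] choose=4:
        choose[0, 3, 6] @ H2
          branch[0] choose=0:
            H0 returns 0
            H1 returns [0]
            H2 returns [[0]]
          branch[1] choose=3:
            H0 returns 3
            H1 returns [3]
            H2 returns [[3]]
          branch[2] choose=6:
            H0 returns 6
            H1 returns [6]
            H2 returns [[6]]
      branch[1] choose=1:
        choose[0, 3, 6] @ H2
          branch[0] choose=0:
            H0 returns 0
            H1 returns [0]
            H2 returns [[0]]
          branch[1] choose=3:
            H0 returns 3
            H1 returns [3]
            H2 returns [[3]]
          branch[2] choose=6:
            H0 returns 6
            H1 returns [6]
            H2 returns [[6]]
      branch[2] choose=2:
        choose[0, 3, 6] @ H2
          branch[0] choose=0:
            H0 returns 0
            H1 returns [0]
            H2 returns [[0]]
          branch[1] choose=3:
            H0 returns 3
            H1 returns [3]
            H2 returns [[3]]
          branch[2] choose=6:
            H0 returns 6
            H1 returns [6]
            H2 returns [[6]]
  branch[2] choose=1:
    choose[4, 1, 2] @ H2
      branch[0] choose=4:
        choose[0, 3, 6] @ H2
          branch[0] choose=0:
            H0 returns 0
            H1 returns [0]
            H2 returns [[0]]
          branch[1] choose=3:
            H0 returns 3
            H1 returns [3]
            H2 returns [[3]]
          branch[2] choose=6:
            H0 returns 6
            H1 returns [6]
            H2 returns [[6]]
      branch[1] choose=1:
        choose[0, 3, 6] @ H2
          branch[0] choose=0:
            H0 returns 0
            H1 returns [0]
            H2 returns [[0]]
          branch[1] choose=3:
            H0 returns 3
            H1 returns [3]
            H2 returns [[3]]
          branch[2] choose=6:
            H0 returns 6
            H1 returns [6]
            H2 returns [[6]]
      branch[2] choose=2:
        choose[0, 3, 6] @ H2
          branch[0] choose=0:
            H0 returns 0
            H1 returns [0]
            H2 returns [[0]]
          branch[1] choose=3:
            H0 returns 3
            H1 returns [3]
            H2 returns [[3]]
          branch[2] choose=6:
            H0 returns 6
            H1 returns [6]
            H2 returns [[6]]
= [[0], [3], [6], [0], [3], [6], [0], [3], [6], [0], [3], [6], [0], [3], [6], [0], [3], [6], [0], [3], [6], [0], [3], [6], [0], [3], [6]]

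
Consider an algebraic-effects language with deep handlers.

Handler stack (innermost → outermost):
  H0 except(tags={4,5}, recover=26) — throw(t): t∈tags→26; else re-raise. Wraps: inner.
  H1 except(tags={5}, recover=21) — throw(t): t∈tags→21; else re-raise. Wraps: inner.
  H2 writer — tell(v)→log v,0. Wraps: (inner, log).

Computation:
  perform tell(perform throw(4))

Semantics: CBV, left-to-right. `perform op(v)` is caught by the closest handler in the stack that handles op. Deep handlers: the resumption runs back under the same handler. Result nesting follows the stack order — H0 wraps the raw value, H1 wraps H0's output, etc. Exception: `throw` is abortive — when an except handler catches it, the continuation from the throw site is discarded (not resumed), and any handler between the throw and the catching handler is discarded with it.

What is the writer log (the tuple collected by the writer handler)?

Evaluation trace:
throw(4) @ H0 caught ⇒ 26
H1 returns 26
H2 returns (26, ())
= (26, ())

Answer: ()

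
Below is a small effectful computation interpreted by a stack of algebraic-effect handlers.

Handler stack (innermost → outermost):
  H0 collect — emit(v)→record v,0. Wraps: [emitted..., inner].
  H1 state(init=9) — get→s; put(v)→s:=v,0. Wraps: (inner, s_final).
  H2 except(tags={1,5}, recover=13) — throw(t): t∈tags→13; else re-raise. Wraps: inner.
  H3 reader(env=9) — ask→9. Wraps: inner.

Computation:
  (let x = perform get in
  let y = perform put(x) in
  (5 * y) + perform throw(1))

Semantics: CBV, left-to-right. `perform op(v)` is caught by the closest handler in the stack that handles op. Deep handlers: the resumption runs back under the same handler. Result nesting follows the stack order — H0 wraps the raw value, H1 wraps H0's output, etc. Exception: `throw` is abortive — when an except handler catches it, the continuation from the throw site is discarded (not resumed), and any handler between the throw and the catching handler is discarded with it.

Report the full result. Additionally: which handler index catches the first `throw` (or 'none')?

Answer: 13 ; first throw caught by: H2

Working:
get @ H1 ⇒ 9
put(9) @ H1 ⇒ s:=9
throw(1) @ H2 caught ⇒ 13
H3 returns 13
= 13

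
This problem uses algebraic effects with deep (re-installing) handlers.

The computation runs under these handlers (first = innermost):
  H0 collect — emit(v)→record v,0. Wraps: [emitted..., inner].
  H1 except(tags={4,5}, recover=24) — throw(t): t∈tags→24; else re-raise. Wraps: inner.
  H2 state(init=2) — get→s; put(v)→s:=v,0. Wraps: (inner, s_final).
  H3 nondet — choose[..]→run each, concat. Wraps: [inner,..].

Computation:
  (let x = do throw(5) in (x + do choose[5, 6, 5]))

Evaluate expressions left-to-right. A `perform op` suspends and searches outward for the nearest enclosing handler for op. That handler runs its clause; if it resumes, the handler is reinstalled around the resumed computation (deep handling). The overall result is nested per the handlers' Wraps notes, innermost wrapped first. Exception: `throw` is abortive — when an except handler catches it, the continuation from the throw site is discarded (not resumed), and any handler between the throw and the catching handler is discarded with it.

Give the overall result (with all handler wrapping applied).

Step-by-step:
throw(5) @ H1 caught ⇒ 24
H2 returns (24, 2)
H3 returns [(24, 2)]
= [(24, 2)]

Answer: [(24, 2)]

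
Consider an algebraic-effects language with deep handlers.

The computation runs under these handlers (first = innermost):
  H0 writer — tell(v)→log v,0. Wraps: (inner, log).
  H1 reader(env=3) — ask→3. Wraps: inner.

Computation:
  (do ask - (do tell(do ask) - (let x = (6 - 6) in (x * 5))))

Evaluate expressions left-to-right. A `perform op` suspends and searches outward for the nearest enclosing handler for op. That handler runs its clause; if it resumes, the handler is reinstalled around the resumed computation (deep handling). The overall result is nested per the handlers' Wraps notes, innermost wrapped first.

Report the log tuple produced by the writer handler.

Working:
ask @ H1 ⇒ 3
ask @ H1 ⇒ 3
tell(3) @ H0 ⇒ log+=3
H0 returns (3, (3))
H1 returns (3, (3))
= (3, (3))

Answer: (3)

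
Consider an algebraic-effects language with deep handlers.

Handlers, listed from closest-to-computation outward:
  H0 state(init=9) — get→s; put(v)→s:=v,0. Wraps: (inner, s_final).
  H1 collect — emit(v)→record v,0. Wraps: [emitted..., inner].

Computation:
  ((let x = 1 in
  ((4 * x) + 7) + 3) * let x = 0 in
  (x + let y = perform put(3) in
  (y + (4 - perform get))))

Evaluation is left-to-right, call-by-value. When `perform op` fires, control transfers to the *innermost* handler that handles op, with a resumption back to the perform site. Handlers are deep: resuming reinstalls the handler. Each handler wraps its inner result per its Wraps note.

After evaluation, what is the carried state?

Answer: 3

Evaluation trace:
put(3) @ H0 ⇒ s:=3
get @ H0 ⇒ 3
H0 returns (14, 3)
H1 returns [(14, 3)]
= [(14, 3)]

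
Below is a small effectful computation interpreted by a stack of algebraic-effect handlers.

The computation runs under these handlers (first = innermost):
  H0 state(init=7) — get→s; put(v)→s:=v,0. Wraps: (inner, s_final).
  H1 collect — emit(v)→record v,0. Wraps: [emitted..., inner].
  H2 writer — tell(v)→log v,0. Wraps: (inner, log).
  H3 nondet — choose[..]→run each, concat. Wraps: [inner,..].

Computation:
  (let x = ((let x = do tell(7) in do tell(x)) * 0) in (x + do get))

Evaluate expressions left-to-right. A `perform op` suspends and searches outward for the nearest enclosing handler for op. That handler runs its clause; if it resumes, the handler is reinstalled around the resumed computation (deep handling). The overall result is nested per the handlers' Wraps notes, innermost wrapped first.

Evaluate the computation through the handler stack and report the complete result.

Step-by-step:
tell(7) @ H2 ⇒ log+=7
tell(0) @ H2 ⇒ log+=0
get @ H0 ⇒ 7
H0 returns (7, 7)
H1 returns [(7, 7)]
H2 returns ([(7, 7)], (7, 0))
H3 returns [([(7, 7)], (7, 0))]
= [([(7, 7)], (7, 0))]

Answer: [([(7, 7)], (7, 0))]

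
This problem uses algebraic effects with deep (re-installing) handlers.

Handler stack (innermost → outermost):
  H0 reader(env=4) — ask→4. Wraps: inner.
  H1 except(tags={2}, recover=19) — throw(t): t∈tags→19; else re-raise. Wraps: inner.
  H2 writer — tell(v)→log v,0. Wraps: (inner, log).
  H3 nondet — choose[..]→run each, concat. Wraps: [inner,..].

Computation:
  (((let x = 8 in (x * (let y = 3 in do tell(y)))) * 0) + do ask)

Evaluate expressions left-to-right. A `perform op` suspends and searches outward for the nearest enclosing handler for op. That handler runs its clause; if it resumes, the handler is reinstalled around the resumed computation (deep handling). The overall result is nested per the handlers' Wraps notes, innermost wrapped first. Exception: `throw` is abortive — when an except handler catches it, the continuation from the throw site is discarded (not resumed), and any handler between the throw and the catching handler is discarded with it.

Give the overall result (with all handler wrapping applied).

Working:
tell(3) @ H2 ⇒ log+=3
ask @ H0 ⇒ 4
H0 returns 4
H1 returns 4
H2 returns (4, (3))
H3 returns [(4, (3))]
= [(4, (3))]

Answer: [(4, (3))]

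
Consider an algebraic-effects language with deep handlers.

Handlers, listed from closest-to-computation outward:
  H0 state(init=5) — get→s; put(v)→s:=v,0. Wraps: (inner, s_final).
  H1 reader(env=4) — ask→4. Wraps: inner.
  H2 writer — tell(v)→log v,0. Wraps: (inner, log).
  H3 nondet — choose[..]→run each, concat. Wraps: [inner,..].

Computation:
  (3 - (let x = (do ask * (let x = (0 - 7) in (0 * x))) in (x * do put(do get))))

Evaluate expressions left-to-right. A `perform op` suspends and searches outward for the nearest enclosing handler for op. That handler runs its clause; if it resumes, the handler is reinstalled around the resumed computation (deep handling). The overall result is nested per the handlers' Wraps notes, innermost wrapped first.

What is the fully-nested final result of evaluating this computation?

Answer: [((3, 5), ())]

Step-by-step:
ask @ H1 ⇒ 4
get @ H0 ⇒ 5
put(5) @ H0 ⇒ s:=5
H0 returns (3, 5)
H1 returns (3, 5)
H2 returns ((3, 5), ())
H3 returns [((3, 5), ())]
= [((3, 5), ())]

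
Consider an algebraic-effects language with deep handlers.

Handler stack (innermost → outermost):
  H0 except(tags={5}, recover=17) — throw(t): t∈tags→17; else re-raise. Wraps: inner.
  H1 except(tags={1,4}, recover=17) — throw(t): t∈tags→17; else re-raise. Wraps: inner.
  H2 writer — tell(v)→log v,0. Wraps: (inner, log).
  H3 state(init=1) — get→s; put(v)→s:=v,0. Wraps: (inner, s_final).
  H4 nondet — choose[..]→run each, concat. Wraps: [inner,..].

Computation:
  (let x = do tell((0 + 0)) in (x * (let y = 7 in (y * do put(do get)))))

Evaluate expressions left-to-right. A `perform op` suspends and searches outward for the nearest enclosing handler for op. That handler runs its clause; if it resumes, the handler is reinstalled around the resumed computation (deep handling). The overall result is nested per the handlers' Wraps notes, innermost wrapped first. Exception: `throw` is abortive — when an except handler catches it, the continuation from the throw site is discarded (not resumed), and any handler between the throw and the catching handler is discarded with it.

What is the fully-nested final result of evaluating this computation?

Step-by-step:
tell(0) @ H2 ⇒ log+=0
get @ H3 ⇒ 1
put(1) @ H3 ⇒ s:=1
H0 returns 0
H1 returns 0
H2 returns (0, (0))
H3 returns ((0, (0)), 1)
H4 returns [((0, (0)), 1)]
= [((0, (0)), 1)]

Answer: [((0, (0)), 1)]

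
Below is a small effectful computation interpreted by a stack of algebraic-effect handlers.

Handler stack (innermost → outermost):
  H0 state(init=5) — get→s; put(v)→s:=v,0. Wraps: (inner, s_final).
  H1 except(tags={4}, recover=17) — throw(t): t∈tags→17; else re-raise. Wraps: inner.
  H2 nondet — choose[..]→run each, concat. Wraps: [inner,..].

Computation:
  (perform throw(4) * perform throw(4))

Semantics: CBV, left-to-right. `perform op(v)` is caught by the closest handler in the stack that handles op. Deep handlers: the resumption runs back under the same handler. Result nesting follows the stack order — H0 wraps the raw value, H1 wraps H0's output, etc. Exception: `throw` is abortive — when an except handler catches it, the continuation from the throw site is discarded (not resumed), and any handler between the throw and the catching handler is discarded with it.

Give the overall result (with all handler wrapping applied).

Evaluation trace:
throw(4) @ H1 caught ⇒ 17
H2 returns [17]
= [17]

Answer: [17]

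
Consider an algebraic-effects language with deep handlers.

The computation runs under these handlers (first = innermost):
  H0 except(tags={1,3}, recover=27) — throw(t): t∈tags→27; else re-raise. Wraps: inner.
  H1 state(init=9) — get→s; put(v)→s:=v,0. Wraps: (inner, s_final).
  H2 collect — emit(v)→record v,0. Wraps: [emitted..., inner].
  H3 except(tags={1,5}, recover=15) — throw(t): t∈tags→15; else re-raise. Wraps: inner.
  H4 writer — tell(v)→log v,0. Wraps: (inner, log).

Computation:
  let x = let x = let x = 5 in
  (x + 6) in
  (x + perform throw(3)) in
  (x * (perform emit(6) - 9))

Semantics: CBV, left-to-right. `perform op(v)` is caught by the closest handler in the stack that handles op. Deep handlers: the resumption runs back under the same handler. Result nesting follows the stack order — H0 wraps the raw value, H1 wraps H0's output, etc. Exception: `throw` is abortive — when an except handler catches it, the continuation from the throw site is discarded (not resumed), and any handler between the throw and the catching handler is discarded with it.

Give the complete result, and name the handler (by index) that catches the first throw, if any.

Evaluation trace:
throw(3) @ H0 caught ⇒ 27
H1 returns (27, 9)
H2 returns [(27, 9)]
H3 returns [(27, 9)]
H4 returns ([(27, 9)], ())
= ([(27, 9)], ())

Answer: ([(27, 9)], ()) ; first throw caught by: H0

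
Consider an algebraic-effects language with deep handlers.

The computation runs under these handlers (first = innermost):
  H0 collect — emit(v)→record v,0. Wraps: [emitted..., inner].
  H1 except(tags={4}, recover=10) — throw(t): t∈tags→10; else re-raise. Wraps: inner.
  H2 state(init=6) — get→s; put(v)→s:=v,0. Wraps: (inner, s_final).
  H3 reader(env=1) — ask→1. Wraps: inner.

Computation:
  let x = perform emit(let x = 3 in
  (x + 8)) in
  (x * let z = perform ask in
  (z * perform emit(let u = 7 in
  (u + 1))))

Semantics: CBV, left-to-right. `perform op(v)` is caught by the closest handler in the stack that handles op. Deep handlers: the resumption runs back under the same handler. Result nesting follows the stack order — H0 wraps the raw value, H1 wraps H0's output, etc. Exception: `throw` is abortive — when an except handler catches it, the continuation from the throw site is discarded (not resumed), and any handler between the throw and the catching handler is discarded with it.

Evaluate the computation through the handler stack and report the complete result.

Answer: ([11, 8, 0], 6)

Evaluation trace:
emit(11) @ H0 ⇒ out+=11
ask @ H3 ⇒ 1
emit(8) @ H0 ⇒ out+=8
H0 returns [11, 8, 0]
H1 returns [11, 8, 0]
H2 returns ([11, 8, 0], 6)
H3 returns ([11, 8, 0], 6)
= ([11, 8, 0], 6)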